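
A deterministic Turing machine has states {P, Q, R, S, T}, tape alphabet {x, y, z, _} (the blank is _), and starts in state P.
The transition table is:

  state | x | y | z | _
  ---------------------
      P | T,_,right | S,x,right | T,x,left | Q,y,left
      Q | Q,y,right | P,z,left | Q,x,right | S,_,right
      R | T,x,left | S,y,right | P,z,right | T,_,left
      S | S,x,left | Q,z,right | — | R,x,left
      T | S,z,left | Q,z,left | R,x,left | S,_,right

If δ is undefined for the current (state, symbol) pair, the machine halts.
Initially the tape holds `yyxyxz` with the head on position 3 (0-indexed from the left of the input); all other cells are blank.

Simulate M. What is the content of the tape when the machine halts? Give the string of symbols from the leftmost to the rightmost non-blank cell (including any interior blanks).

state=P head=3 tape=yyx[y]xz____   (P,y)→(S,x,right)
state=S head=4 tape=yyxx[x]z____   (S,x)→(S,x,left)
state=S head=3 tape=yyx[x]xz____   (S,x)→(S,x,left)
state=S head=2 tape=yy[x]xxz____   (S,x)→(S,x,left)
state=S head=1 tape=y[y]xxxz____   (S,y)→(Q,z,right)
state=Q head=2 tape=yz[x]xxz____   (Q,x)→(Q,y,right)
state=Q head=3 tape=yzy[x]xz____   (Q,x)→(Q,y,right)
state=Q head=4 tape=yzyy[x]z____   (Q,x)→(Q,y,right)
state=Q head=5 tape=yzyyy[z]____   (Q,z)→(Q,x,right)
state=Q head=6 tape=yzyyyx[_]___   (Q,_)→(S,_,right)
state=S head=7 tape=yzyyyx_[_]__   (S,_)→(R,x,left)
state=R head=6 tape=yzyyyx[_]x__   (R,_)→(T,_,left)
state=T head=5 tape=yzyyy[x]_x__   (T,x)→(S,z,left)
state=S head=4 tape=yzyy[y]z_x__   (S,y)→(Q,z,right)
state=Q head=5 tape=yzyyz[z]_x__   (Q,z)→(Q,x,right)
state=Q head=6 tape=yzyyzx[_]x__   (Q,_)→(S,_,right)
state=S head=7 tape=yzyyzx_[x]__   (S,x)→(S,x,left)
state=S head=6 tape=yzyyzx[_]x__   (S,_)→(R,x,left)
state=R head=5 tape=yzyyz[x]xx__   (R,x)→(T,x,left)
state=T head=4 tape=yzyy[z]xxx__   (T,z)→(R,x,left)
state=R head=3 tape=yzy[y]xxxx__   (R,y)→(S,y,right)
state=S head=4 tape=yzyy[x]xxx__   (S,x)→(S,x,left)
state=S head=3 tape=yzy[y]xxxx__   (S,y)→(Q,z,right)
state=Q head=4 tape=yzyz[x]xxx__   (Q,x)→(Q,y,right)
state=Q head=5 tape=yzyzy[x]xx__   (Q,x)→(Q,y,right)
state=Q head=6 tape=yzyzyy[x]x__   (Q,x)→(Q,y,right)
state=Q head=7 tape=yzyzyyy[x]__   (Q,x)→(Q,y,right)
state=Q head=8 tape=yzyzyyyy[_]_   (Q,_)→(S,_,right)
state=S head=9 tape=yzyzyyyy_[_]   (S,_)→(R,x,left)
state=R head=8 tape=yzyzyyyy[_]x   (R,_)→(T,_,left)
state=T head=7 tape=yzyzyyy[y]_x   (T,y)→(Q,z,left)
state=Q head=6 tape=yzyzyy[y]z_x   (Q,y)→(P,z,left)
state=P head=5 tape=yzyzy[y]zz_x   (P,y)→(S,x,right)
state=S head=6 tape=yzyzyx[z]z_x
The non-blank tape span at halt is yzyzyxzz_x.

yzyzyxzz_x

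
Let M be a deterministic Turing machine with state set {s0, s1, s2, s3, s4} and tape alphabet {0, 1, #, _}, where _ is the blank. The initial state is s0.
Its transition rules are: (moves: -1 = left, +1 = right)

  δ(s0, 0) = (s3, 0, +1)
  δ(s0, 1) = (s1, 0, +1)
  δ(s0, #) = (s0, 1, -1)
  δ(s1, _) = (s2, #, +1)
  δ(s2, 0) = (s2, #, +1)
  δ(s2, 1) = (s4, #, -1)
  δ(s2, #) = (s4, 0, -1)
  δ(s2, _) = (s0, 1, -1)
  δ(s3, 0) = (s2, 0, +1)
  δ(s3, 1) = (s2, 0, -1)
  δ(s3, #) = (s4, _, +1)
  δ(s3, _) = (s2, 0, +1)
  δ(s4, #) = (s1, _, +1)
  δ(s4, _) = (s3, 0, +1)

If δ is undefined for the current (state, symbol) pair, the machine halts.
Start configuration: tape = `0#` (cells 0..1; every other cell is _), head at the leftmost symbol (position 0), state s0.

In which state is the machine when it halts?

s1

s0 | [0]#____   read 0 → write 0, move +1, go to s3
s3 | 0[#]____   read # → write _, move +1, go to s4
s4 | 0_[_]___   read _ → write 0, move +1, go to s3
s3 | 0_0[_]__   read _ → write 0, move +1, go to s2
s2 | 0_00[_]_   read _ → write 1, move -1, go to s0
s0 | 0_0[0]1_   read 0 → write 0, move +1, go to s3
s3 | 0_00[1]_   read 1 → write 0, move -1, go to s2
s2 | 0_0[0]0_   read 0 → write #, move +1, go to s2
s2 | 0_0#[0]_   read 0 → write #, move +1, go to s2
s2 | 0_0##[_]   read _ → write 1, move -1, go to s0
s0 | 0_0#[#]1   read # → write 1, move -1, go to s0
s0 | 0_0[#]11   read # → write 1, move -1, go to s0
s0 | 0_[0]111   read 0 → write 0, move +1, go to s3
s3 | 0_0[1]11   read 1 → write 0, move -1, go to s2
s2 | 0_[0]011   read 0 → write #, move +1, go to s2
s2 | 0_#[0]11   read 0 → write #, move +1, go to s2
s2 | 0_##[1]1   read 1 → write #, move -1, go to s4
s4 | 0_#[#]#1   read # → write _, move +1, go to s1
s1 | 0_#_[#]1
No transition is defined for (s1, #); M halts in state s1.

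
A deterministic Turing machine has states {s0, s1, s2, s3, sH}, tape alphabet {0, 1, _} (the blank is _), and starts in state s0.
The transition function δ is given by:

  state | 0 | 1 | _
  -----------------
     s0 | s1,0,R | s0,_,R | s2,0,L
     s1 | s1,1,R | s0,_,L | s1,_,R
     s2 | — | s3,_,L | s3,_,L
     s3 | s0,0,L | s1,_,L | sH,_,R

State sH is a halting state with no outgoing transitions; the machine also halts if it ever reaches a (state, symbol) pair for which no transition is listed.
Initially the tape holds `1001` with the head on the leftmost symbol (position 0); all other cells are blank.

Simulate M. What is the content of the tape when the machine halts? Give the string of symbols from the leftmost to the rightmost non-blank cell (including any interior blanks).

00_0

state=s0 head=0 tape=__[1]001   (s0,1)→(s0,_,R)
state=s0 head=1 tape=___[0]01   (s0,0)→(s1,0,R)
state=s1 head=2 tape=___0[0]1   (s1,0)→(s1,1,R)
state=s1 head=3 tape=___01[1]   (s1,1)→(s0,_,L)
state=s0 head=2 tape=___0[1]_   (s0,1)→(s0,_,R)
state=s0 head=3 tape=___0_[_]   (s0,_)→(s2,0,L)
state=s2 head=2 tape=___0[_]0   (s2,_)→(s3,_,L)
state=s3 head=1 tape=___[0]_0   (s3,0)→(s0,0,L)
state=s0 head=0 tape=__[_]0_0   (s0,_)→(s2,0,L)
state=s2 head=-1 tape=_[_]00_0   (s2,_)→(s3,_,L)
state=s3 head=-2 tape=[_]_00_0   (s3,_)→(sH,_,R)
state=sH head=-1 tape=_[_]00_0
The non-blank tape span at halt is 00_0.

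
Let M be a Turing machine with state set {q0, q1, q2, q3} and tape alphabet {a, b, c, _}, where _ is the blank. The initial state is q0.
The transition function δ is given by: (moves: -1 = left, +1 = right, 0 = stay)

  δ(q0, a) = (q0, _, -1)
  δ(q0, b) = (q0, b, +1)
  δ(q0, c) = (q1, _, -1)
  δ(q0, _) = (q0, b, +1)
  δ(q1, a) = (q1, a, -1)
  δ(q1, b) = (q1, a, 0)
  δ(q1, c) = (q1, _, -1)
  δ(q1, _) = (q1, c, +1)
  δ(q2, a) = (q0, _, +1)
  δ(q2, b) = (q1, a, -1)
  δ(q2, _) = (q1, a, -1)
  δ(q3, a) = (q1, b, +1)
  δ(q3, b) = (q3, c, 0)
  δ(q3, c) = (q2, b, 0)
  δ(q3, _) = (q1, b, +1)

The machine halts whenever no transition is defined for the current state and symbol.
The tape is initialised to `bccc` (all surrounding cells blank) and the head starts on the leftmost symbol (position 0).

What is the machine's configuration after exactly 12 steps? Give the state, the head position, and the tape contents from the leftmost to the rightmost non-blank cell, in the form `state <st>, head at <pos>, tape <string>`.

q0 | ___[b]ccc   read b → write b, move +1, go to q0
q0 | ___b[c]cc   read c → write _, move -1, go to q1
q1 | ___[b]_cc   read b → write a, move 0, go to q1
q1 | ___[a]_cc   read a → write a, move -1, go to q1
q1 | __[_]a_cc   read _ → write c, move +1, go to q1
q1 | __c[a]_cc   read a → write a, move -1, go to q1
q1 | __[c]a_cc   read c → write _, move -1, go to q1
q1 | _[_]_a_cc   read _ → write c, move +1, go to q1
q1 | _c[_]a_cc   read _ → write c, move +1, go to q1
q1 | _cc[a]_cc   read a → write a, move -1, go to q1
q1 | _c[c]a_cc   read c → write _, move -1, go to q1
q1 | _[c]_a_cc   read c → write _, move -1, go to q1
q1 | [_]__a_cc
After 12 steps: state q1, head at -3, tape a_cc.

state q1, head at -3, tape a_cc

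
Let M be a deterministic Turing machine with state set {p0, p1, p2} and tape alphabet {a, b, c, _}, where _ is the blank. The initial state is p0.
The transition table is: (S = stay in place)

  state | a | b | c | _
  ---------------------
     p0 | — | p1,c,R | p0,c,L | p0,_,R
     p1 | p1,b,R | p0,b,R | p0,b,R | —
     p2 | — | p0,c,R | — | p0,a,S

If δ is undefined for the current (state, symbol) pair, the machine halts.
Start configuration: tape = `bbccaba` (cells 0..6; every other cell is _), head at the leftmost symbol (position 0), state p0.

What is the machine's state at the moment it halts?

state=p0 head=0 tape=[b]bccaba   (p0,b)→(p1,c,R)
state=p1 head=1 tape=c[b]ccaba   (p1,b)→(p0,b,R)
state=p0 head=2 tape=cb[c]caba   (p0,c)→(p0,c,L)
state=p0 head=1 tape=c[b]ccaba   (p0,b)→(p1,c,R)
state=p1 head=2 tape=cc[c]caba   (p1,c)→(p0,b,R)
state=p0 head=3 tape=ccb[c]aba   (p0,c)→(p0,c,L)
state=p0 head=2 tape=cc[b]caba   (p0,b)→(p1,c,R)
state=p1 head=3 tape=ccc[c]aba   (p1,c)→(p0,b,R)
state=p0 head=4 tape=cccb[a]ba
No transition is defined for (p0, a); M halts in state p0.

p0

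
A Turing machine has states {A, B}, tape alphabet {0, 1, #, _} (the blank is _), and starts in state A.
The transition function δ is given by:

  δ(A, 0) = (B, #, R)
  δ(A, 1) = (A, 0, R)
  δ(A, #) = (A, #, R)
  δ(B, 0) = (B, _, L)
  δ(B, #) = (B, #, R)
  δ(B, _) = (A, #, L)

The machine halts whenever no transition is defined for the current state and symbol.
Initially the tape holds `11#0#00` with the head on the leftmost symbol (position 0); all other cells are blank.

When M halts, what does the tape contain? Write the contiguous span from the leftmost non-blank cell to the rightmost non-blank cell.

A | [1]1#0#00__   read 1 → write 0, move R, go to A
A | 0[1]#0#00__   read 1 → write 0, move R, go to A
A | 00[#]0#00__   read # → write #, move R, go to A
A | 00#[0]#00__   read 0 → write #, move R, go to B
B | 00##[#]00__   read # → write #, move R, go to B
B | 00###[0]0__   read 0 → write _, move L, go to B
B | 00##[#]_0__   read # → write #, move R, go to B
B | 00###[_]0__   read _ → write #, move L, go to A
A | 00##[#]#0__   read # → write #, move R, go to A
A | 00###[#]0__   read # → write #, move R, go to A
A | 00####[0]__   read 0 → write #, move R, go to B
B | 00#####[_]_   read _ → write #, move L, go to A
A | 00####[#]#_   read # → write #, move R, go to A
A | 00#####[#]_   read # → write #, move R, go to A
A | 00######[_]
The non-blank tape span at halt is 00######.

00######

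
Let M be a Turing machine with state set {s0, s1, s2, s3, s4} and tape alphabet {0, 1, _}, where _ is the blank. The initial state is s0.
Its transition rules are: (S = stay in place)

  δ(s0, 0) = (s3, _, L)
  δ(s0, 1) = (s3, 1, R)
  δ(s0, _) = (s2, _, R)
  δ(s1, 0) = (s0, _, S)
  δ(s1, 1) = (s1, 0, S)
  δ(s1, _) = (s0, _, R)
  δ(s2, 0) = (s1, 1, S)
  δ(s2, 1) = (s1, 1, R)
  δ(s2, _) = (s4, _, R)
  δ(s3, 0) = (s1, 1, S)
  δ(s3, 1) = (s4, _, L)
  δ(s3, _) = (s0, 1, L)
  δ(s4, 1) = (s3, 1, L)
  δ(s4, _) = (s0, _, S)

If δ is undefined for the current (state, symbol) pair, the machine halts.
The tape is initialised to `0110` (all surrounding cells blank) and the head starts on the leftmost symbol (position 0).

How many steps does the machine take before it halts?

state=s0 head=0 tape=___[0]110   (s0,0)→(s3,_,L)
state=s3 head=-1 tape=__[_]_110   (s3,_)→(s0,1,L)
state=s0 head=-2 tape=_[_]1_110   (s0,_)→(s2,_,R)
state=s2 head=-1 tape=__[1]_110   (s2,1)→(s1,1,R)
state=s1 head=0 tape=__1[_]110   (s1,_)→(s0,_,R)
state=s0 head=1 tape=__1_[1]10   (s0,1)→(s3,1,R)
state=s3 head=2 tape=__1_1[1]0   (s3,1)→(s4,_,L)
state=s4 head=1 tape=__1_[1]_0   (s4,1)→(s3,1,L)
state=s3 head=0 tape=__1[_]1_0   (s3,_)→(s0,1,L)
state=s0 head=-1 tape=__[1]11_0   (s0,1)→(s3,1,R)
state=s3 head=0 tape=__1[1]1_0   (s3,1)→(s4,_,L)
state=s4 head=-1 tape=__[1]_1_0   (s4,1)→(s3,1,L)
state=s3 head=-2 tape=_[_]1_1_0   (s3,_)→(s0,1,L)
state=s0 head=-3 tape=[_]11_1_0   (s0,_)→(s2,_,R)
state=s2 head=-2 tape=_[1]1_1_0   (s2,1)→(s1,1,R)
state=s1 head=-1 tape=_1[1]_1_0   (s1,1)→(s1,0,S)
state=s1 head=-1 tape=_1[0]_1_0   (s1,0)→(s0,_,S)
state=s0 head=-1 tape=_1[_]_1_0   (s0,_)→(s2,_,R)
state=s2 head=0 tape=_1_[_]1_0   (s2,_)→(s4,_,R)
state=s4 head=1 tape=_1__[1]_0   (s4,1)→(s3,1,L)
state=s3 head=0 tape=_1_[_]1_0   (s3,_)→(s0,1,L)
state=s0 head=-1 tape=_1[_]11_0   (s0,_)→(s2,_,R)
state=s2 head=0 tape=_1_[1]1_0   (s2,1)→(s1,1,R)
state=s1 head=1 tape=_1_1[1]_0   (s1,1)→(s1,0,S)
state=s1 head=1 tape=_1_1[0]_0   (s1,0)→(s0,_,S)
state=s0 head=1 tape=_1_1[_]_0   (s0,_)→(s2,_,R)
state=s2 head=2 tape=_1_1_[_]0   (s2,_)→(s4,_,R)
state=s4 head=3 tape=_1_1__[0]
M halts after 27 transitions.

27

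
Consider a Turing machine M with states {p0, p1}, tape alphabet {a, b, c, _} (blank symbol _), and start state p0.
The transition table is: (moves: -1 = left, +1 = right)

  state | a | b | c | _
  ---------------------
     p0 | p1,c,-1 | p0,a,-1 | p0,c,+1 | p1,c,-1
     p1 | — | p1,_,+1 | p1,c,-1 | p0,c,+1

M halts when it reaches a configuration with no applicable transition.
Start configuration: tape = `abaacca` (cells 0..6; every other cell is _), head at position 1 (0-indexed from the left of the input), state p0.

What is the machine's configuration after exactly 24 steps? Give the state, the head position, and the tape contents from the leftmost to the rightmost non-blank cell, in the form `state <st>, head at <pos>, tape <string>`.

state p1, head at 1, tape ccccccccca

state=p0 head=1 tape=___a[b]aacca   (p0,b)→(p0,a,-1)
state=p0 head=0 tape=___[a]aaacca   (p0,a)→(p1,c,-1)
state=p1 head=-1 tape=__[_]caaacca   (p1,_)→(p0,c,+1)
state=p0 head=0 tape=__c[c]aaacca   (p0,c)→(p0,c,+1)
state=p0 head=1 tape=__cc[a]aacca   (p0,a)→(p1,c,-1)
state=p1 head=0 tape=__c[c]caacca   (p1,c)→(p1,c,-1)
state=p1 head=-1 tape=__[c]ccaacca   (p1,c)→(p1,c,-1)
state=p1 head=-2 tape=_[_]cccaacca   (p1,_)→(p0,c,+1)
state=p0 head=-1 tape=_c[c]ccaacca   (p0,c)→(p0,c,+1)
state=p0 head=0 tape=_cc[c]caacca   (p0,c)→(p0,c,+1)
state=p0 head=1 tape=_ccc[c]aacca   (p0,c)→(p0,c,+1)
state=p0 head=2 tape=_cccc[a]acca   (p0,a)→(p1,c,-1)
state=p1 head=1 tape=_ccc[c]cacca   (p1,c)→(p1,c,-1)
state=p1 head=0 tape=_cc[c]ccacca   (p1,c)→(p1,c,-1)
state=p1 head=-1 tape=_c[c]cccacca   (p1,c)→(p1,c,-1)
state=p1 head=-2 tape=_[c]ccccacca   (p1,c)→(p1,c,-1)
state=p1 head=-3 tape=[_]cccccacca   (p1,_)→(p0,c,+1)
state=p0 head=-2 tape=c[c]ccccacca   (p0,c)→(p0,c,+1)
state=p0 head=-1 tape=cc[c]cccacca   (p0,c)→(p0,c,+1)
state=p0 head=0 tape=ccc[c]ccacca   (p0,c)→(p0,c,+1)
state=p0 head=1 tape=cccc[c]cacca   (p0,c)→(p0,c,+1)
state=p0 head=2 tape=ccccc[c]acca   (p0,c)→(p0,c,+1)
state=p0 head=3 tape=cccccc[a]cca   (p0,a)→(p1,c,-1)
state=p1 head=2 tape=ccccc[c]ccca   (p1,c)→(p1,c,-1)
state=p1 head=1 tape=cccc[c]cccca
After 24 steps: state p1, head at 1, tape ccccccccca.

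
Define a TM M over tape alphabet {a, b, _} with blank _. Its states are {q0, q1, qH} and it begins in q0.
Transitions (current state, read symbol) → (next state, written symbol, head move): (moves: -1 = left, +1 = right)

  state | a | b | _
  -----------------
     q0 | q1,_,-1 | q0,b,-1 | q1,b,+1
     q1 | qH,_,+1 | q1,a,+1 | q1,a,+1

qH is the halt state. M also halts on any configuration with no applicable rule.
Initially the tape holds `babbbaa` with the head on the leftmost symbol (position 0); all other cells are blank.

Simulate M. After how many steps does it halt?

state=q0 head=0 tape=_[b]abbbaa   (q0,b)→(q0,b,-1)
state=q0 head=-1 tape=[_]babbbaa   (q0,_)→(q1,b,+1)
state=q1 head=0 tape=b[b]abbbaa   (q1,b)→(q1,a,+1)
state=q1 head=1 tape=ba[a]bbbaa   (q1,a)→(qH,_,+1)
state=qH head=2 tape=ba_[b]bbaa
M halts after 4 transitions.

4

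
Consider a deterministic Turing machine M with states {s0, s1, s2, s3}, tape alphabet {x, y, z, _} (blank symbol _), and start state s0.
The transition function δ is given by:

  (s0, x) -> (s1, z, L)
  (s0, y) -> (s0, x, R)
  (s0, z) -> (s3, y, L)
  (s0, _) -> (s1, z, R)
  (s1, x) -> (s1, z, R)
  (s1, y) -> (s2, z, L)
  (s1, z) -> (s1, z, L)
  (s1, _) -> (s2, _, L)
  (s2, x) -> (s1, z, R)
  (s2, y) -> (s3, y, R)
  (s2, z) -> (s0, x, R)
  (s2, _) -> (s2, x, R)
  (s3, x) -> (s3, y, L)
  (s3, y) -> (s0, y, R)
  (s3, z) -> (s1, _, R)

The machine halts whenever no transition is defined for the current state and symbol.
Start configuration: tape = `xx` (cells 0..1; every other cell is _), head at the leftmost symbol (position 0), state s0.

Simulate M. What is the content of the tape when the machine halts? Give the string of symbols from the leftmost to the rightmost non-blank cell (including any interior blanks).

s0 | _____[x]x   read x → write z, move L, go to s1
s1 | ____[_]zx   read _ → write _, move L, go to s2
s2 | ___[_]_zx   read _ → write x, move R, go to s2
s2 | ___x[_]zx   read _ → write x, move R, go to s2
s2 | ___xx[z]x   read z → write x, move R, go to s0
s0 | ___xxx[x]   read x → write z, move L, go to s1
s1 | ___xx[x]z   read x → write z, move R, go to s1
s1 | ___xxz[z]   read z → write z, move L, go to s1
s1 | ___xx[z]z   read z → write z, move L, go to s1
s1 | ___x[x]zz   read x → write z, move R, go to s1
s1 | ___xz[z]z   read z → write z, move L, go to s1
s1 | ___x[z]zz   read z → write z, move L, go to s1
s1 | ___[x]zzz   read x → write z, move R, go to s1
s1 | ___z[z]zz   read z → write z, move L, go to s1
s1 | ___[z]zzz   read z → write z, move L, go to s1
s1 | __[_]zzzz   read _ → write _, move L, go to s2
s2 | _[_]_zzzz   read _ → write x, move R, go to s2
s2 | _x[_]zzzz   read _ → write x, move R, go to s2
s2 | _xx[z]zzz   read z → write x, move R, go to s0
s0 | _xxx[z]zz   read z → write y, move L, go to s3
s3 | _xx[x]yzz   read x → write y, move L, go to s3
s3 | _x[x]yyzz   read x → write y, move L, go to s3
s3 | _[x]yyyzz   read x → write y, move L, go to s3
s3 | [_]yyyyzz
The non-blank tape span at halt is yyyyzz.

yyyyzz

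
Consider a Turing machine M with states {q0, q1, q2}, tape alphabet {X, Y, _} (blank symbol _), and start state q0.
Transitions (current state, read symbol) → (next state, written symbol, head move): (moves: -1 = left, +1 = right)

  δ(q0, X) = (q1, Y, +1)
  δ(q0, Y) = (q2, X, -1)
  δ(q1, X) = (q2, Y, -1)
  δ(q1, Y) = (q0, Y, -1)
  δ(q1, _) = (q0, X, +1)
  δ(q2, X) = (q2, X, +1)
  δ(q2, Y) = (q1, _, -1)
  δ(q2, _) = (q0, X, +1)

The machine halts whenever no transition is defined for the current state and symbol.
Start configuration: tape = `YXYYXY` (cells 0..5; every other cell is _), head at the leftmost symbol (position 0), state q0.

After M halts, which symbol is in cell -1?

q0 | ___[Y]XYYXY   read Y → write X, move -1, go to q2
q2 | __[_]XXYYXY   read _ → write X, move +1, go to q0
q0 | __X[X]XYYXY   read X → write Y, move +1, go to q1
q1 | __XY[X]YYXY   read X → write Y, move -1, go to q2
q2 | __X[Y]YYYXY   read Y → write _, move -1, go to q1
q1 | __[X]_YYYXY   read X → write Y, move -1, go to q2
q2 | _[_]Y_YYYXY   read _ → write X, move +1, go to q0
q0 | _X[Y]_YYYXY   read Y → write X, move -1, go to q2
q2 | _[X]X_YYYXY   read X → write X, move +1, go to q2
q2 | _X[X]_YYYXY   read X → write X, move +1, go to q2
q2 | _XX[_]YYYXY   read _ → write X, move +1, go to q0
q0 | _XXX[Y]YYXY   read Y → write X, move -1, go to q2
q2 | _XX[X]XYYXY   read X → write X, move +1, go to q2
q2 | _XXX[X]YYXY   read X → write X, move +1, go to q2
q2 | _XXXX[Y]YXY   read Y → write _, move -1, go to q1
q1 | _XXX[X]_YXY   read X → write Y, move -1, go to q2
q2 | _XX[X]Y_YXY   read X → write X, move +1, go to q2
q2 | _XXX[Y]_YXY   read Y → write _, move -1, go to q1
q1 | _XX[X]__YXY   read X → write Y, move -1, go to q2
q2 | _X[X]Y__YXY   read X → write X, move +1, go to q2
q2 | _XX[Y]__YXY   read Y → write _, move -1, go to q1
q1 | _X[X]___YXY   read X → write Y, move -1, go to q2
q2 | _[X]Y___YXY   read X → write X, move +1, go to q2
q2 | _X[Y]___YXY   read Y → write _, move -1, go to q1
q1 | _[X]____YXY   read X → write Y, move -1, go to q2
q2 | [_]Y____YXY   read _ → write X, move +1, go to q0
q0 | X[Y]____YXY   read Y → write X, move -1, go to q2
q2 | [X]X____YXY   read X → write X, move +1, go to q2
q2 | X[X]____YXY   read X → write X, move +1, go to q2
q2 | XX[_]___YXY   read _ → write X, move +1, go to q0
q0 | XXX[_]__YXY
Cell -1 holds X when M halts.

X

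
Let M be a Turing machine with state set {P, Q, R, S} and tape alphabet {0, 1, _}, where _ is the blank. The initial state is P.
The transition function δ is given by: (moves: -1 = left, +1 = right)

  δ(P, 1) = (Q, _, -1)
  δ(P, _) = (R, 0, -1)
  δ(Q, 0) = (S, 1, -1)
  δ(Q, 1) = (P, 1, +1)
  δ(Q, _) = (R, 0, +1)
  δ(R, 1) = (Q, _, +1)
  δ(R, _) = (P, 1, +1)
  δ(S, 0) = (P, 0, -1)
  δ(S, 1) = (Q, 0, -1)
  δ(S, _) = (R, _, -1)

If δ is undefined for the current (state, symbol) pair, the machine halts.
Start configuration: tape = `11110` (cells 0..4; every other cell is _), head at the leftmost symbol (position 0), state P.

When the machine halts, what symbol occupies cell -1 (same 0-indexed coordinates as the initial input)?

0

state=P head=0 tape=_[1]1110   (P,1)→(Q,_,-1)
state=Q head=-1 tape=[_]_1110   (Q,_)→(R,0,+1)
state=R head=0 tape=0[_]1110   (R,_)→(P,1,+1)
state=P head=1 tape=01[1]110   (P,1)→(Q,_,-1)
state=Q head=0 tape=0[1]_110   (Q,1)→(P,1,+1)
state=P head=1 tape=01[_]110   (P,_)→(R,0,-1)
state=R head=0 tape=0[1]0110   (R,1)→(Q,_,+1)
state=Q head=1 tape=0_[0]110   (Q,0)→(S,1,-1)
state=S head=0 tape=0[_]1110   (S,_)→(R,_,-1)
state=R head=-1 tape=[0]_1110
Cell -1 holds 0 when M halts.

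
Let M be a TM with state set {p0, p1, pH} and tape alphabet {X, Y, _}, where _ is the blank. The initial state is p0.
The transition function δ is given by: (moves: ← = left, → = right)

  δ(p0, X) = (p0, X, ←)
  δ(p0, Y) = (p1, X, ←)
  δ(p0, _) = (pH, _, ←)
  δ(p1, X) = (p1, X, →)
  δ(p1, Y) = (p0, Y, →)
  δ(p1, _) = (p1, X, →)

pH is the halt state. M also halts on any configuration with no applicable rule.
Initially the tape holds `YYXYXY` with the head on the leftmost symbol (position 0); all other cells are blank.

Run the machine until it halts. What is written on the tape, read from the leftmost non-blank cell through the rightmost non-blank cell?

state=p0 head=0 tape=_[Y]YXYXY_   (p0,Y)→(p1,X,←)
state=p1 head=-1 tape=[_]XYXYXY_   (p1,_)→(p1,X,→)
state=p1 head=0 tape=X[X]YXYXY_   (p1,X)→(p1,X,→)
state=p1 head=1 tape=XX[Y]XYXY_   (p1,Y)→(p0,Y,→)
state=p0 head=2 tape=XXY[X]YXY_   (p0,X)→(p0,X,←)
state=p0 head=1 tape=XX[Y]XYXY_   (p0,Y)→(p1,X,←)
state=p1 head=0 tape=X[X]XXYXY_   (p1,X)→(p1,X,→)
state=p1 head=1 tape=XX[X]XYXY_   (p1,X)→(p1,X,→)
state=p1 head=2 tape=XXX[X]YXY_   (p1,X)→(p1,X,→)
state=p1 head=3 tape=XXXX[Y]XY_   (p1,Y)→(p0,Y,→)
state=p0 head=4 tape=XXXXY[X]Y_   (p0,X)→(p0,X,←)
state=p0 head=3 tape=XXXX[Y]XY_   (p0,Y)→(p1,X,←)
state=p1 head=2 tape=XXX[X]XXY_   (p1,X)→(p1,X,→)
state=p1 head=3 tape=XXXX[X]XY_   (p1,X)→(p1,X,→)
state=p1 head=4 tape=XXXXX[X]Y_   (p1,X)→(p1,X,→)
state=p1 head=5 tape=XXXXXX[Y]_   (p1,Y)→(p0,Y,→)
state=p0 head=6 tape=XXXXXXY[_]   (p0,_)→(pH,_,←)
state=pH head=5 tape=XXXXXX[Y]_
The non-blank tape span at halt is XXXXXXY.

XXXXXXY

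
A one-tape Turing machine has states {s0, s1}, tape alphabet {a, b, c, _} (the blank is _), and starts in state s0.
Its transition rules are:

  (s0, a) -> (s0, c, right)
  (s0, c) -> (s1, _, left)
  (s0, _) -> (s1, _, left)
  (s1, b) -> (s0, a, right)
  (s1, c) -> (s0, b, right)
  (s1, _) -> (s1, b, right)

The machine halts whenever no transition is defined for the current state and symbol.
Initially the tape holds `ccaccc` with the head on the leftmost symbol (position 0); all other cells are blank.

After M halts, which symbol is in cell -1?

state=s0 head=0 tape=_[c]caccc   (s0,c)→(s1,_,left)
state=s1 head=-1 tape=[_]_caccc   (s1,_)→(s1,b,right)
state=s1 head=0 tape=b[_]caccc   (s1,_)→(s1,b,right)
state=s1 head=1 tape=bb[c]accc   (s1,c)→(s0,b,right)
state=s0 head=2 tape=bbb[a]ccc   (s0,a)→(s0,c,right)
state=s0 head=3 tape=bbbc[c]cc   (s0,c)→(s1,_,left)
state=s1 head=2 tape=bbb[c]_cc   (s1,c)→(s0,b,right)
state=s0 head=3 tape=bbbb[_]cc   (s0,_)→(s1,_,left)
state=s1 head=2 tape=bbb[b]_cc   (s1,b)→(s0,a,right)
state=s0 head=3 tape=bbba[_]cc   (s0,_)→(s1,_,left)
state=s1 head=2 tape=bbb[a]_cc
Cell -1 holds b when M halts.

b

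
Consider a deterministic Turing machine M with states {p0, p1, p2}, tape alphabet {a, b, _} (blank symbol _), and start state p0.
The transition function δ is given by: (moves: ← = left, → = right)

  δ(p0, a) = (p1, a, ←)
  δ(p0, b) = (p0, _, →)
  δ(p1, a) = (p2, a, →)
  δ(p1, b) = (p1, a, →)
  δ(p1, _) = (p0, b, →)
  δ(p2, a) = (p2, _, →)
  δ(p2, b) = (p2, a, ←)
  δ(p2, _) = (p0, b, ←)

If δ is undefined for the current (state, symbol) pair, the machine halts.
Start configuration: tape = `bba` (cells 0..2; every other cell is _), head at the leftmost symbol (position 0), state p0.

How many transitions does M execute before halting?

state=p0 head=0 tape=[b]ba__   (p0,b)→(p0,_,→)
state=p0 head=1 tape=_[b]a__   (p0,b)→(p0,_,→)
state=p0 head=2 tape=__[a]__   (p0,a)→(p1,a,←)
state=p1 head=1 tape=_[_]a__   (p1,_)→(p0,b,→)
state=p0 head=2 tape=_b[a]__   (p0,a)→(p1,a,←)
state=p1 head=1 tape=_[b]a__   (p1,b)→(p1,a,→)
state=p1 head=2 tape=_a[a]__   (p1,a)→(p2,a,→)
state=p2 head=3 tape=_aa[_]_   (p2,_)→(p0,b,←)
state=p0 head=2 tape=_a[a]b_   (p0,a)→(p1,a,←)
state=p1 head=1 tape=_[a]ab_   (p1,a)→(p2,a,→)
state=p2 head=2 tape=_a[a]b_   (p2,a)→(p2,_,→)
state=p2 head=3 tape=_a_[b]_   (p2,b)→(p2,a,←)
state=p2 head=2 tape=_a[_]a_   (p2,_)→(p0,b,←)
state=p0 head=1 tape=_[a]ba_   (p0,a)→(p1,a,←)
state=p1 head=0 tape=[_]aba_   (p1,_)→(p0,b,→)
state=p0 head=1 tape=b[a]ba_   (p0,a)→(p1,a,←)
state=p1 head=0 tape=[b]aba_   (p1,b)→(p1,a,→)
state=p1 head=1 tape=a[a]ba_   (p1,a)→(p2,a,→)
state=p2 head=2 tape=aa[b]a_   (p2,b)→(p2,a,←)
state=p2 head=1 tape=a[a]aa_   (p2,a)→(p2,_,→)
state=p2 head=2 tape=a_[a]a_   (p2,a)→(p2,_,→)
state=p2 head=3 tape=a__[a]_   (p2,a)→(p2,_,→)
state=p2 head=4 tape=a___[_]   (p2,_)→(p0,b,←)
state=p0 head=3 tape=a__[_]b
M halts after 23 transitions.

23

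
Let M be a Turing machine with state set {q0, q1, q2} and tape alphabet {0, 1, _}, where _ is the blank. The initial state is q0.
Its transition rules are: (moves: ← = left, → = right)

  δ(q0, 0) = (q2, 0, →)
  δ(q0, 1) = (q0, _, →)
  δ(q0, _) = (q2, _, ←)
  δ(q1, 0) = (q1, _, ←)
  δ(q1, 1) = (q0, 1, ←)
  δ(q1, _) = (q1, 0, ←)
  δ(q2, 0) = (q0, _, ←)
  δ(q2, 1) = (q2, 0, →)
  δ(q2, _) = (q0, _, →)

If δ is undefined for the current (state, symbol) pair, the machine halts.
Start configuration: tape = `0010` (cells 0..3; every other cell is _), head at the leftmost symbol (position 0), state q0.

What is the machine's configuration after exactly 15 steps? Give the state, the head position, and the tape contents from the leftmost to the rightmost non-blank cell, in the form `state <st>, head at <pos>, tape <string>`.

state q0, head at 5, tape 0__0

state=q0 head=0 tape=[0]010__   (q0,0)→(q2,0,→)
state=q2 head=1 tape=0[0]10__   (q2,0)→(q0,_,←)
state=q0 head=0 tape=[0]_10__   (q0,0)→(q2,0,→)
state=q2 head=1 tape=0[_]10__   (q2,_)→(q0,_,→)
state=q0 head=2 tape=0_[1]0__   (q0,1)→(q0,_,→)
state=q0 head=3 tape=0__[0]__   (q0,0)→(q2,0,→)
state=q2 head=4 tape=0__0[_]_   (q2,_)→(q0,_,→)
state=q0 head=5 tape=0__0_[_]   (q0,_)→(q2,_,←)
state=q2 head=4 tape=0__0[_]_   (q2,_)→(q0,_,→)
state=q0 head=5 tape=0__0_[_]   (q0,_)→(q2,_,←)
state=q2 head=4 tape=0__0[_]_   (q2,_)→(q0,_,→)
state=q0 head=5 tape=0__0_[_]   (q0,_)→(q2,_,←)
state=q2 head=4 tape=0__0[_]_   (q2,_)→(q0,_,→)
state=q0 head=5 tape=0__0_[_]   (q0,_)→(q2,_,←)
state=q2 head=4 tape=0__0[_]_   (q2,_)→(q0,_,→)
state=q0 head=5 tape=0__0_[_]
After 15 steps: state q0, head at 5, tape 0__0.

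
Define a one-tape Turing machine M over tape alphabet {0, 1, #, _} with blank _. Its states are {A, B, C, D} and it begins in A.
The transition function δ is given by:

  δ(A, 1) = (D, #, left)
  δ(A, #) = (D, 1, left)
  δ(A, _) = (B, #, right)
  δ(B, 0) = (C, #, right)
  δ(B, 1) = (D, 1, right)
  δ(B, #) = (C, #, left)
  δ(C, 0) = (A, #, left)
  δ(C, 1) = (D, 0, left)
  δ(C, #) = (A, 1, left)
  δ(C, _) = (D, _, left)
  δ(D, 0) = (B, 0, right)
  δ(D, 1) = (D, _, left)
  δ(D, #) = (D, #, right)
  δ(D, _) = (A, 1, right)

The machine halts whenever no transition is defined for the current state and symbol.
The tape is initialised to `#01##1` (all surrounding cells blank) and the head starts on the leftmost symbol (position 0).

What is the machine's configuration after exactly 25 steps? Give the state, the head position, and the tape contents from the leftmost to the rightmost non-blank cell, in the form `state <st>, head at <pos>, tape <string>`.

state=A head=0 tape=____[#]01##1   (A,#)→(D,1,left)
state=D head=-1 tape=___[_]101##1   (D,_)→(A,1,right)
state=A head=0 tape=___1[1]01##1   (A,1)→(D,#,left)
state=D head=-1 tape=___[1]#01##1   (D,1)→(D,_,left)
state=D head=-2 tape=__[_]_#01##1   (D,_)→(A,1,right)
state=A head=-1 tape=__1[_]#01##1   (A,_)→(B,#,right)
state=B head=0 tape=__1#[#]01##1   (B,#)→(C,#,left)
state=C head=-1 tape=__1[#]#01##1   (C,#)→(A,1,left)
state=A head=-2 tape=__[1]1#01##1   (A,1)→(D,#,left)
state=D head=-3 tape=_[_]#1#01##1   (D,_)→(A,1,right)
state=A head=-2 tape=_1[#]1#01##1   (A,#)→(D,1,left)
state=D head=-3 tape=_[1]11#01##1   (D,1)→(D,_,left)
state=D head=-4 tape=[_]_11#01##1   (D,_)→(A,1,right)
state=A head=-3 tape=1[_]11#01##1   (A,_)→(B,#,right)
state=B head=-2 tape=1#[1]1#01##1   (B,1)→(D,1,right)
state=D head=-1 tape=1#1[1]#01##1   (D,1)→(D,_,left)
state=D head=-2 tape=1#[1]_#01##1   (D,1)→(D,_,left)
state=D head=-3 tape=1[#]__#01##1   (D,#)→(D,#,right)
state=D head=-2 tape=1#[_]_#01##1   (D,_)→(A,1,right)
state=A head=-1 tape=1#1[_]#01##1   (A,_)→(B,#,right)
state=B head=0 tape=1#1#[#]01##1   (B,#)→(C,#,left)
state=C head=-1 tape=1#1[#]#01##1   (C,#)→(A,1,left)
state=A head=-2 tape=1#[1]1#01##1   (A,1)→(D,#,left)
state=D head=-3 tape=1[#]#1#01##1   (D,#)→(D,#,right)
state=D head=-2 tape=1#[#]1#01##1   (D,#)→(D,#,right)
state=D head=-1 tape=1##[1]#01##1
After 25 steps: state D, head at -1, tape 1##1#01##1.

state D, head at -1, tape 1##1#01##1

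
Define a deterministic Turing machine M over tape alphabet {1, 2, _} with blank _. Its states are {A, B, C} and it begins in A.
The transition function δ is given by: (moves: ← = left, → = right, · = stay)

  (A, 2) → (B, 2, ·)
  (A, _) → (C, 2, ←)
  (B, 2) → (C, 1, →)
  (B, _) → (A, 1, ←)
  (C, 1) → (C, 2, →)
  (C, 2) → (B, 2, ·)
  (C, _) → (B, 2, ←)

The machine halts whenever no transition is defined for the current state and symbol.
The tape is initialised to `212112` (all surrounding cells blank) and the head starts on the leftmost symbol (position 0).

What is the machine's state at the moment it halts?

B

state=A head=0 tape=[2]12112_   (A,2)→(B,2,·)
state=B head=0 tape=[2]12112_   (B,2)→(C,1,→)
state=C head=1 tape=1[1]2112_   (C,1)→(C,2,→)
state=C head=2 tape=12[2]112_   (C,2)→(B,2,·)
state=B head=2 tape=12[2]112_   (B,2)→(C,1,→)
state=C head=3 tape=121[1]12_   (C,1)→(C,2,→)
state=C head=4 tape=1212[1]2_   (C,1)→(C,2,→)
state=C head=5 tape=12122[2]_   (C,2)→(B,2,·)
state=B head=5 tape=12122[2]_   (B,2)→(C,1,→)
state=C head=6 tape=121221[_]   (C,_)→(B,2,←)
state=B head=5 tape=12122[1]2
No transition is defined for (B, 1); M halts in state B.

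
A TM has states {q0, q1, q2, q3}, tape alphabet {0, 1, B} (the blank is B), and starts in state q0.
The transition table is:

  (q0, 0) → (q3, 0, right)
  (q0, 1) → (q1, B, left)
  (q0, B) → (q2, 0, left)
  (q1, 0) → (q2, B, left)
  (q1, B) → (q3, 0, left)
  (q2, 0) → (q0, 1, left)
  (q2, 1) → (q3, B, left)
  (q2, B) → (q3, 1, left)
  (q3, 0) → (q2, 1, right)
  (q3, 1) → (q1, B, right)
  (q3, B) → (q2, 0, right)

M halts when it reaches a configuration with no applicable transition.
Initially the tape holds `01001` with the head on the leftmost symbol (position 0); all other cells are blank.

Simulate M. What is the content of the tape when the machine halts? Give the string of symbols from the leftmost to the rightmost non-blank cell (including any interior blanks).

state=q0 head=0 tape=[0]1001   (q0,0)→(q3,0,right)
state=q3 head=1 tape=0[1]001   (q3,1)→(q1,B,right)
state=q1 head=2 tape=0B[0]01   (q1,0)→(q2,B,left)
state=q2 head=1 tape=0[B]B01   (q2,B)→(q3,1,left)
state=q3 head=0 tape=[0]1B01   (q3,0)→(q2,1,right)
state=q2 head=1 tape=1[1]B01   (q2,1)→(q3,B,left)
state=q3 head=0 tape=[1]BB01   (q3,1)→(q1,B,right)
state=q1 head=1 tape=B[B]B01   (q1,B)→(q3,0,left)
state=q3 head=0 tape=[B]0B01   (q3,B)→(q2,0,right)
state=q2 head=1 tape=0[0]B01   (q2,0)→(q0,1,left)
state=q0 head=0 tape=[0]1B01   (q0,0)→(q3,0,right)
state=q3 head=1 tape=0[1]B01   (q3,1)→(q1,B,right)
state=q1 head=2 tape=0B[B]01   (q1,B)→(q3,0,left)
state=q3 head=1 tape=0[B]001   (q3,B)→(q2,0,right)
state=q2 head=2 tape=00[0]01   (q2,0)→(q0,1,left)
state=q0 head=1 tape=0[0]101   (q0,0)→(q3,0,right)
state=q3 head=2 tape=00[1]01   (q3,1)→(q1,B,right)
state=q1 head=3 tape=00B[0]1   (q1,0)→(q2,B,left)
state=q2 head=2 tape=00[B]B1   (q2,B)→(q3,1,left)
state=q3 head=1 tape=0[0]1B1   (q3,0)→(q2,1,right)
state=q2 head=2 tape=01[1]B1   (q2,1)→(q3,B,left)
state=q3 head=1 tape=0[1]BB1   (q3,1)→(q1,B,right)
state=q1 head=2 tape=0B[B]B1   (q1,B)→(q3,0,left)
state=q3 head=1 tape=0[B]0B1   (q3,B)→(q2,0,right)
state=q2 head=2 tape=00[0]B1   (q2,0)→(q0,1,left)
state=q0 head=1 tape=0[0]1B1   (q0,0)→(q3,0,right)
state=q3 head=2 tape=00[1]B1   (q3,1)→(q1,B,right)
state=q1 head=3 tape=00B[B]1   (q1,B)→(q3,0,left)
state=q3 head=2 tape=00[B]01   (q3,B)→(q2,0,right)
state=q2 head=3 tape=000[0]1   (q2,0)→(q0,1,left)
state=q0 head=2 tape=00[0]11   (q0,0)→(q3,0,right)
state=q3 head=3 tape=000[1]1   (q3,1)→(q1,B,right)
state=q1 head=4 tape=000B[1]
The non-blank tape span at halt is 000B1.

000B1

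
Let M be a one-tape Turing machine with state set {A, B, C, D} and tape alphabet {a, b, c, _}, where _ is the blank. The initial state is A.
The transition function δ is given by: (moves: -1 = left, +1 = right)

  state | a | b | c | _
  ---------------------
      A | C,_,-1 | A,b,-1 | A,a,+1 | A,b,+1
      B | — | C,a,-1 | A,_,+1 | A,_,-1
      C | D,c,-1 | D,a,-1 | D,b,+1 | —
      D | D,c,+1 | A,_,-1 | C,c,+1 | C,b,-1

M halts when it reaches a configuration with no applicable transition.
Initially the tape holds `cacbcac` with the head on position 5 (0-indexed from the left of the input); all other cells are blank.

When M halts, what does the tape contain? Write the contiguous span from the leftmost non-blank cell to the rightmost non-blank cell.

state=A head=5 tape=_cacbc[a]c   (A,a)→(C,_,-1)
state=C head=4 tape=_cacb[c]_c   (C,c)→(D,b,+1)
state=D head=5 tape=_cacbb[_]c   (D,_)→(C,b,-1)
state=C head=4 tape=_cacb[b]bc   (C,b)→(D,a,-1)
state=D head=3 tape=_cac[b]abc   (D,b)→(A,_,-1)
state=A head=2 tape=_ca[c]_abc   (A,c)→(A,a,+1)
state=A head=3 tape=_caa[_]abc   (A,_)→(A,b,+1)
state=A head=4 tape=_caab[a]bc   (A,a)→(C,_,-1)
state=C head=3 tape=_caa[b]_bc   (C,b)→(D,a,-1)
state=D head=2 tape=_ca[a]a_bc   (D,a)→(D,c,+1)
state=D head=3 tape=_cac[a]_bc   (D,a)→(D,c,+1)
state=D head=4 tape=_cacc[_]bc   (D,_)→(C,b,-1)
state=C head=3 tape=_cac[c]bbc   (C,c)→(D,b,+1)
state=D head=4 tape=_cacb[b]bc   (D,b)→(A,_,-1)
state=A head=3 tape=_cac[b]_bc   (A,b)→(A,b,-1)
state=A head=2 tape=_ca[c]b_bc   (A,c)→(A,a,+1)
state=A head=3 tape=_caa[b]_bc   (A,b)→(A,b,-1)
state=A head=2 tape=_ca[a]b_bc   (A,a)→(C,_,-1)
state=C head=1 tape=_c[a]_b_bc   (C,a)→(D,c,-1)
state=D head=0 tape=_[c]c_b_bc   (D,c)→(C,c,+1)
state=C head=1 tape=_c[c]_b_bc   (C,c)→(D,b,+1)
state=D head=2 tape=_cb[_]b_bc   (D,_)→(C,b,-1)
state=C head=1 tape=_c[b]bb_bc   (C,b)→(D,a,-1)
state=D head=0 tape=_[c]abb_bc   (D,c)→(C,c,+1)
state=C head=1 tape=_c[a]bb_bc   (C,a)→(D,c,-1)
state=D head=0 tape=_[c]cbb_bc   (D,c)→(C,c,+1)
state=C head=1 tape=_c[c]bb_bc   (C,c)→(D,b,+1)
state=D head=2 tape=_cb[b]b_bc   (D,b)→(A,_,-1)
state=A head=1 tape=_c[b]_b_bc   (A,b)→(A,b,-1)
state=A head=0 tape=_[c]b_b_bc   (A,c)→(A,a,+1)
state=A head=1 tape=_a[b]_b_bc   (A,b)→(A,b,-1)
state=A head=0 tape=_[a]b_b_bc   (A,a)→(C,_,-1)
state=C head=-1 tape=[_]_b_b_bc
The non-blank tape span at halt is b_b_bc.

b_b_bc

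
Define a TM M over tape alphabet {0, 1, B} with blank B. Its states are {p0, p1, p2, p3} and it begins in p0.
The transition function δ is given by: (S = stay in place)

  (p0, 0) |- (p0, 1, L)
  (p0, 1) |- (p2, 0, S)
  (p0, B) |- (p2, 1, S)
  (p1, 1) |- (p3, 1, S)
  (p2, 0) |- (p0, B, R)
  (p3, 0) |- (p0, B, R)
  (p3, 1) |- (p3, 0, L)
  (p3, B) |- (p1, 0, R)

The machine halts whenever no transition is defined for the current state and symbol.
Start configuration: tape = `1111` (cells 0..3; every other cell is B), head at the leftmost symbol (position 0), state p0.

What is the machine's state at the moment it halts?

state=p0 head=0 tape=[1]111B   (p0,1)→(p2,0,S)
state=p2 head=0 tape=[0]111B   (p2,0)→(p0,B,R)
state=p0 head=1 tape=B[1]11B   (p0,1)→(p2,0,S)
state=p2 head=1 tape=B[0]11B   (p2,0)→(p0,B,R)
state=p0 head=2 tape=BB[1]1B   (p0,1)→(p2,0,S)
state=p2 head=2 tape=BB[0]1B   (p2,0)→(p0,B,R)
state=p0 head=3 tape=BBB[1]B   (p0,1)→(p2,0,S)
state=p2 head=3 tape=BBB[0]B   (p2,0)→(p0,B,R)
state=p0 head=4 tape=BBBB[B]   (p0,B)→(p2,1,S)
state=p2 head=4 tape=BBBB[1]
No transition is defined for (p2, 1); M halts in state p2.

p2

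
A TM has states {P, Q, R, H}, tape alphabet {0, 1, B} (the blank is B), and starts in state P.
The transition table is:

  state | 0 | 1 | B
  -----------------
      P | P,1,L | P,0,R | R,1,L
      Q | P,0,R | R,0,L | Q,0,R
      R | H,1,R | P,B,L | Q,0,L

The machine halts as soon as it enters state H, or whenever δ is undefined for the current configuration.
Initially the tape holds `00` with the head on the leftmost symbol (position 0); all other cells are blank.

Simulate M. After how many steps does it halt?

24

state=P head=0 tape=BBBBBB[0]0B   (P,0)→(P,1,L)
state=P head=-1 tape=BBBBB[B]10B   (P,B)→(R,1,L)
state=R head=-2 tape=BBBB[B]110B   (R,B)→(Q,0,L)
state=Q head=-3 tape=BBB[B]0110B   (Q,B)→(Q,0,R)
state=Q head=-2 tape=BBB0[0]110B   (Q,0)→(P,0,R)
state=P head=-1 tape=BBB00[1]10B   (P,1)→(P,0,R)
state=P head=0 tape=BBB000[1]0B   (P,1)→(P,0,R)
state=P head=1 tape=BBB0000[0]B   (P,0)→(P,1,L)
state=P head=0 tape=BBB000[0]1B   (P,0)→(P,1,L)
state=P head=-1 tape=BBB00[0]11B   (P,0)→(P,1,L)
state=P head=-2 tape=BBB0[0]111B   (P,0)→(P,1,L)
state=P head=-3 tape=BBB[0]1111B   (P,0)→(P,1,L)
state=P head=-4 tape=BB[B]11111B   (P,B)→(R,1,L)
state=R head=-5 tape=B[B]111111B   (R,B)→(Q,0,L)
state=Q head=-6 tape=[B]0111111B   (Q,B)→(Q,0,R)
state=Q head=-5 tape=0[0]111111B   (Q,0)→(P,0,R)
state=P head=-4 tape=00[1]11111B   (P,1)→(P,0,R)
state=P head=-3 tape=000[1]1111B   (P,1)→(P,0,R)
state=P head=-2 tape=0000[1]111B   (P,1)→(P,0,R)
state=P head=-1 tape=00000[1]11B   (P,1)→(P,0,R)
state=P head=0 tape=000000[1]1B   (P,1)→(P,0,R)
state=P head=1 tape=0000000[1]B   (P,1)→(P,0,R)
state=P head=2 tape=00000000[B]   (P,B)→(R,1,L)
state=R head=1 tape=0000000[0]1   (R,0)→(H,1,R)
state=H head=2 tape=00000001[1]
M halts after 24 transitions.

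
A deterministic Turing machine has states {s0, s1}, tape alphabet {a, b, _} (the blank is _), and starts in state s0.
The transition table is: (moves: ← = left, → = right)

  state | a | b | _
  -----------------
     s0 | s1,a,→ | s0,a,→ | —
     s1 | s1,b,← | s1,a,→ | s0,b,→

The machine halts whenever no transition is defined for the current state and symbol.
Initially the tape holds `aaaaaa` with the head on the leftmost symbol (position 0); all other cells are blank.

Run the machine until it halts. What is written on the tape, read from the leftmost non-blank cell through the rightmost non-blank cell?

baaaaaaab

s0 | __[a]aaaaa__   read a → write a, move →, go to s1
s1 | __a[a]aaaa__   read a → write b, move ←, go to s1
s1 | __[a]baaaa__   read a → write b, move ←, go to s1
s1 | _[_]bbaaaa__   read _ → write b, move →, go to s0
s0 | _b[b]baaaa__   read b → write a, move →, go to s0
s0 | _ba[b]aaaa__   read b → write a, move →, go to s0
s0 | _baa[a]aaa__   read a → write a, move →, go to s1
s1 | _baaa[a]aa__   read a → write b, move ←, go to s1
s1 | _baa[a]baa__   read a → write b, move ←, go to s1
s1 | _ba[a]bbaa__   read a → write b, move ←, go to s1
s1 | _b[a]bbbaa__   read a → write b, move ←, go to s1
s1 | _[b]bbbbaa__   read b → write a, move →, go to s1
s1 | _a[b]bbbaa__   read b → write a, move →, go to s1
s1 | _aa[b]bbaa__   read b → write a, move →, go to s1
s1 | _aaa[b]baa__   read b → write a, move →, go to s1
s1 | _aaaa[b]aa__   read b → write a, move →, go to s1
s1 | _aaaaa[a]a__   read a → write b, move ←, go to s1
s1 | _aaaa[a]ba__   read a → write b, move ←, go to s1
s1 | _aaa[a]bba__   read a → write b, move ←, go to s1
s1 | _aa[a]bbba__   read a → write b, move ←, go to s1
s1 | _a[a]bbbba__   read a → write b, move ←, go to s1
s1 | _[a]bbbbba__   read a → write b, move ←, go to s1
s1 | [_]bbbbbba__   read _ → write b, move →, go to s0
s0 | b[b]bbbbba__   read b → write a, move →, go to s0
s0 | ba[b]bbbba__   read b → write a, move →, go to s0
s0 | baa[b]bbba__   read b → write a, move →, go to s0
s0 | baaa[b]bba__   read b → write a, move →, go to s0
s0 | baaaa[b]ba__   read b → write a, move →, go to s0
s0 | baaaaa[b]a__   read b → write a, move →, go to s0
s0 | baaaaaa[a]__   read a → write a, move →, go to s1
s1 | baaaaaaa[_]_   read _ → write b, move →, go to s0
s0 | baaaaaaab[_]
The non-blank tape span at halt is baaaaaaab.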